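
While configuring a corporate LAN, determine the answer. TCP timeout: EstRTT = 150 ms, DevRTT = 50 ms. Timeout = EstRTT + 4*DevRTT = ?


Given: EstRTT = 150 ms, DevRTT = 50 ms
Timeout = EstRTT + 4 * DevRTT
4 * DevRTT = 4 * 50 = 200
Timeout = 150 + 200 = 350 ms

350


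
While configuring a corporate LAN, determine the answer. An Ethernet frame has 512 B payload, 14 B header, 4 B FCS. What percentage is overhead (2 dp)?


Given: payload = 512 B, header = 14 B, trailer = 4 B
Overhead bytes = header + trailer = 14 + 4 = 18
Total frame = payload + overhead = 512 + 18 = 530
Overhead % = 18 / 530 * 100 = 3.3962% -> 3.40% (2 dp)

3.40


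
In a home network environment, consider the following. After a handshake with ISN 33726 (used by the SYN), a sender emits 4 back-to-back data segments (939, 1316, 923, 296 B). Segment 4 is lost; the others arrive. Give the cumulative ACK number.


SYN uses sequence number 33726; first data byte = ISN + 1 = 33727.
Segment 1: SEQ = 33727, len = 939 B, covers [33727, 34665]
Segment 2: SEQ = 34666, len = 1316 B, covers [34666, 35981]
Segment 3: SEQ = 35982, len = 923 B, covers [35982, 36904]
Segment 4: SEQ = 36905, len = 296 B, covers [36905, 37200] [LOST]
In-order data received: bytes [33727, 36904] (segments 1..3).
Segment 4 missing -> gap begins at byte 36905.
Cumulative ACK = next expected in-order byte = 33727 + 939 + 1316 + 923 = 36905

36905


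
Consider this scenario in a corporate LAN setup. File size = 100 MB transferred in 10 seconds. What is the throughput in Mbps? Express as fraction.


Given: file = 100 MB, time = 10 s
File in Mb = 100 * 8 = 800 Mb
Throughput = 800 / 10 Mbps
Throughput = 80 Mbps

80


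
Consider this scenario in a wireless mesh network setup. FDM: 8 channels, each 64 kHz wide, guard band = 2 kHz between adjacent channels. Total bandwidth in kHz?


Given: 8 channels, 64 kHz each, guard = 2 kHz
Channel bandwidth = 8 * 64 = 512 kHz
Guard bands = 7 gaps * 2 kHz = 14 kHz
Total = 512 + 14 = 526 kHz

526


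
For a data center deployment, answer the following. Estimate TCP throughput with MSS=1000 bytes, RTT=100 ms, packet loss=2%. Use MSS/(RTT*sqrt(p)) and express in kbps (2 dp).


Given: MSS = 1000 bytes, RTT = 100 ms, loss = 2%
RTT in seconds = 100 / 1000 = 0.1
Loss rate = 2% = 0.02
sqrt(loss) = sqrt(0.02) = 0.141421356237
Throughput (bytes/s) = 1000 / (0.1 * 0.141421356237) = 70710.6781
Throughput (kbps) = 70710.6781 * 8 / 1000 = 565.685425 -> 565.69 kbps (2 dp)

565.69


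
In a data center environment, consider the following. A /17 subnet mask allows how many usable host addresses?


Given: subnet mask /17
Host bits = 32 - 17 = 15
Total addresses = 2^15 = 32768
Usable hosts = 32768 - 2 (network + broadcast) = 32766

32766


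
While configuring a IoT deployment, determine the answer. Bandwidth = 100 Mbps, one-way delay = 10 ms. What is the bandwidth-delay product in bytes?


Given: bandwidth = 100 Mbps, delay = 10 ms
BDP in bits = 100 * 10^6 * 10 / 1000
BDP in bits = 1000000
BDP in bytes = 1000000 / 8 = 125000

125000


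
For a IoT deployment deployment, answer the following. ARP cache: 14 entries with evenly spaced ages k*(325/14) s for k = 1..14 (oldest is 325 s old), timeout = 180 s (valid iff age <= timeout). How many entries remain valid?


Ages are k * 325/14 s for k = 1..14 (spacing = 23.2143 s).
Entry k is valid iff k * 325/14 <= 180 iff k <= 14 * 180 / 325 = 7.7538
n_valid = floor(7.7538) = 7
(n_stale = 14 - 7 = 7)

7


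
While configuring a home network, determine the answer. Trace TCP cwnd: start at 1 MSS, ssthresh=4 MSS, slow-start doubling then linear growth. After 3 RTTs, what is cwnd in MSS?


RTT 0: cwnd = 1 MSS (initial)
RTT 1: cwnd = 2 MSS (slow start, doubled)
RTT 2: cwnd = 4 MSS (slow start, doubled)
RTT 3: cwnd = 5 MSS (congestion avoidance, +1)

5


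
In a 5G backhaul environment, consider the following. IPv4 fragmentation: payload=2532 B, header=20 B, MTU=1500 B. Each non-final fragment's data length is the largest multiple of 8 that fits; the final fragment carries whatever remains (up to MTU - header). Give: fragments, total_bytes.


Max data per non-final fragment = floor((MTU - header)/8)*8 = floor((1500 - 20)/8)*8 = floor(1480/8)*8 = 1480 B
Final fragment needs no 8-byte alignment: it can carry up to MTU - header = 1480 B
Non-final fragments needed = ceil((payload - 1480) / 1480) = ceil(1052/1480) = ceil(0.7108) = 1
Number of fragments = 1 + 1 = 2
Fragment sizes (data): 1 * 1480 B + 1052 B (last, 1052 <= 1480 OK)
Total bytes sent = payload + n_frags * header = 2532 + 2*20 = 2532 + 40 = 2572 B

2, 2572


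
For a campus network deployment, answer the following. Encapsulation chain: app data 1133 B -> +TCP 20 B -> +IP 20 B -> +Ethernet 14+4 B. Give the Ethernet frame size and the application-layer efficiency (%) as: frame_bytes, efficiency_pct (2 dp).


TCP segment = 1133 + 20 = 1153 B
IP packet = 1153 + 20 = 1173 B
Ethernet frame = 1173 + 14 + 4 = 1191 B
Efficiency = app / frame = 1133 / 1191 = 0.951301 = 95.1301% -> 95.13% (2 dp)

1191, 95.13


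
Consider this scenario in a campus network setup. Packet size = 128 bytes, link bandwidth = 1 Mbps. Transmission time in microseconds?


Given: packet = 128 bytes, bandwidth = 1 Mbps
Packet in bits = 128 * 8 = 1024 bits
Bandwidth = 1 * 10^6 = 1000000 bps
Time = 1024 / 1000000 seconds
Time in us = 1024 * 10^6 / 1000000 = 1024

1024


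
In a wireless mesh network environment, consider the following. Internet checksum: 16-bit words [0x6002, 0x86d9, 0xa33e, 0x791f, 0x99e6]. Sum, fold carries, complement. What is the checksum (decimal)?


Given words: [0x6002, 0x86d9, 0xa33e, 0x791f, 0x99e6]
Step 1: Sum all words
Raw sum = 24578 + 34521 + 41790 + 31007 + 39398 = 171294
Step 2: Fold carry: (40222 + 2) = 40224
One's complement = ~40224 & 0xFFFF = 25311

25311


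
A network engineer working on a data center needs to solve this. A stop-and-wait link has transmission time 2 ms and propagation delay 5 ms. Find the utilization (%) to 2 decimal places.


Given: Ttrans = 2 ms, Tprop = 5 ms
RTT = 2 * Tprop = 2 * 5 = 10 ms
U = Ttrans / (Ttrans + RTT)
U = 2 / (2 + 10)
U = 2 / 12 = 0.166667
U% = 16.67%

16.67


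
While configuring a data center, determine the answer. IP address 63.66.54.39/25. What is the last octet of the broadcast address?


Given: IP = 63.66.54.39, prefix = /25
Host bits = 32 - 25 = 7
Network last octet = 39 AND mask = 0
Host part size = 2^7 - 1 = 127
Broadcast last octet = 0 OR 127 = 127

127


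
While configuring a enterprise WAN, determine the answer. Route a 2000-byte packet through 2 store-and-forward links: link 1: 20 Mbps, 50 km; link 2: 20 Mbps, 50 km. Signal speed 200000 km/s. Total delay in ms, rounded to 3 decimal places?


Packet = 2000 bytes = 16000 bits. Store-and-forward: sum (t_trans + t_prop) per link.
Link 1: t_trans = 16000/(20*10^6) s = 0.8000 ms; t_prop = 50/200000 s = 0.2500 ms; subtotal = 1.0500 ms
Link 2: t_trans = 16000/(20*10^6) s = 0.8000 ms; t_prop = 50/200000 s = 0.2500 ms; subtotal = 1.0500 ms
End-to-end = 1.0500 + 1.0500 = 2.1000 ms -> 2.100 ms (3 dp)

2.100


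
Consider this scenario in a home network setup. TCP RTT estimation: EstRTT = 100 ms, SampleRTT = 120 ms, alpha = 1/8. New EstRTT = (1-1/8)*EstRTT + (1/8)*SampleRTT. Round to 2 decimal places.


Given: EstRTT = 100 ms, SampleRTT = 120 ms, alpha = 1/8
New EstRTT = (1 - alpha) * EstRTT + alpha * SampleRTT
(7/8) * 100 = 87.5
(1/8) * 120 = 15
New EstRTT = 87.5 + 15 = 102.5 ms -> 102.50 ms (2 dp)

102.50


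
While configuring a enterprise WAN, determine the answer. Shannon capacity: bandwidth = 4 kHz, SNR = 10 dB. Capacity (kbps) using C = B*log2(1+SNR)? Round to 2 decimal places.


Given: B = 4 kHz, SNR = 10 dB
SNR linear = 10^(10/10) = 10
1 + SNR = 11
log2(11) = 3.4594316186
C = 4 * 1000 * 3.4594316186 = 13837.7265 bps
C = 13.837726 kbps -> 13.84 kbps (2 dp)

13.84


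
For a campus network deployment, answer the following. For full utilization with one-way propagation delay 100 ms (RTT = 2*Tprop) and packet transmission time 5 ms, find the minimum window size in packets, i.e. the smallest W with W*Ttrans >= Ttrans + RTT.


Given: Ttrans = 5 ms, RTT = 200 ms (= 2 * Tprop, Tprop = 100 ms)
Time until first ACK returns = Ttrans + RTT = 5 + 200 = 205 ms
Need W * Ttrans >= Ttrans + RTT  ->  W >= (Ttrans + RTT) / Ttrans
(Ttrans + RTT) / Ttrans = 205 / 5 = 41
W_min = ceil(41) = 41

41


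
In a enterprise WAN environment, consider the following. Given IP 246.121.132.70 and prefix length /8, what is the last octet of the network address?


Given: IP = 246.121.132.70, prefix = /8
Subnet mask = 255.0.0.0
Last octet of IP: 70
Last octet of mask: 0
Network last octet = 70 AND 0 = 0

0


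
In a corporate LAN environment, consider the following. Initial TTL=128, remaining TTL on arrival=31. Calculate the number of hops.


Given: initial TTL = 128, received TTL = 31
Hops = initial TTL - received TTL
Hops = 128 - 31 = 97

97


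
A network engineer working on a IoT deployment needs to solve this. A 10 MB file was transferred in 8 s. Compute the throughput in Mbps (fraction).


Given: file = 10 MB, time = 8 s
File in Mb = 10 * 8 = 80 Mb
Throughput = 80 / 8 Mbps
Throughput = 10 Mbps

10


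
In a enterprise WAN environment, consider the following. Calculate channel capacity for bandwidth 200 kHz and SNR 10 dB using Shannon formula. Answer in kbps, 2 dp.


Given: B = 200 kHz, SNR = 10 dB
SNR linear = 10^(10/10) = 10
1 + SNR = 11
log2(11) = 3.4594316186
C = 200 * 1000 * 3.4594316186 = 691886.3237 bps
C = 691.886324 kbps -> 691.89 kbps (2 dp)

691.89


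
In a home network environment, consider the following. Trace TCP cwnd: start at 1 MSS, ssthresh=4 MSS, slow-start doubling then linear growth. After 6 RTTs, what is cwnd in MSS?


RTT 0: cwnd = 1 MSS (initial)
RTT 1: cwnd = 2 MSS (slow start, doubled)
RTT 2: cwnd = 4 MSS (slow start, doubled)
RTT 3: cwnd = 5 MSS (congestion avoidance, +1)
RTT 4: cwnd = 6 MSS (congestion avoidance, +1)
RTT 5: cwnd = 7 MSS (congestion avoidance, +1)
RTT 6: cwnd = 8 MSS (congestion avoidance, +1)

8


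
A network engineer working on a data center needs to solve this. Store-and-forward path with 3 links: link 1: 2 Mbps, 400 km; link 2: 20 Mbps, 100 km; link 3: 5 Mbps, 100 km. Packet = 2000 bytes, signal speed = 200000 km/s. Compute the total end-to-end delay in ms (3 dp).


Packet = 2000 bytes = 16000 bits. Store-and-forward: sum (t_trans + t_prop) per link.
Link 1: t_trans = 16000/(2*10^6) s = 8.0000 ms; t_prop = 400/200000 s = 2.0000 ms; subtotal = 10.0000 ms
Link 2: t_trans = 16000/(20*10^6) s = 0.8000 ms; t_prop = 100/200000 s = 0.5000 ms; subtotal = 1.3000 ms
Link 3: t_trans = 16000/(5*10^6) s = 3.2000 ms; t_prop = 100/200000 s = 0.5000 ms; subtotal = 3.7000 ms
End-to-end = 10.0000 + 1.3000 + 3.7000 = 15.0000 ms -> 15.000 ms (3 dp)

15.000


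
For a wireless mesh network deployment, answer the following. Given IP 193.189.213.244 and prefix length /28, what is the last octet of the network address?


Given: IP = 193.189.213.244, prefix = /28
Subnet mask = 255.255.255.240
Last octet of IP: 244
Last octet of mask: 240
Network last octet = 244 AND 240 = 240

240


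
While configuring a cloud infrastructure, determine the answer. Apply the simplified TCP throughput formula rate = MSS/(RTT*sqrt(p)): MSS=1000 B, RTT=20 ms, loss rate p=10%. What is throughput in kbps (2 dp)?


Given: MSS = 1000 bytes, RTT = 20 ms, loss = 10%
RTT in seconds = 20 / 1000 = 0.02
Loss rate = 10% = 0.1
sqrt(loss) = sqrt(0.1) = 0.316227766017
Throughput (bytes/s) = 1000 / (0.02 * 0.316227766017) = 158113.8830
Throughput (kbps) = 158113.8830 * 8 / 1000 = 1264.911064 -> 1264.91 kbps (2 dp)

1264.91


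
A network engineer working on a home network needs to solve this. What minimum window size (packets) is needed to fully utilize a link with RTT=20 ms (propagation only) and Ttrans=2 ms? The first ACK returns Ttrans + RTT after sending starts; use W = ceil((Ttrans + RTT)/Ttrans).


Given: Ttrans = 2 ms, RTT = 20 ms (= 2 * Tprop, Tprop = 10 ms)
Time until first ACK returns = Ttrans + RTT = 2 + 20 = 22 ms
Need W * Ttrans >= Ttrans + RTT  ->  W >= (Ttrans + RTT) / Ttrans
(Ttrans + RTT) / Ttrans = 22 / 2 = 11
W_min = ceil(11) = 11

11


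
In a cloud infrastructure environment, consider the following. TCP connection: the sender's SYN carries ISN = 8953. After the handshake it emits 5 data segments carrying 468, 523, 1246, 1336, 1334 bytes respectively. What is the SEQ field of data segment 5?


The SYN occupies sequence number ISN = 8953, so the first data byte is ISN + 1 = 8954.
SEQ of data segment i = (ISN + 1) + sum of payload sizes of segments 1..i-1.
Segment 1: SEQ = 8954, payload = 468 bytes
Segment 2: SEQ = 9422, payload = 523 bytes
Segment 3: SEQ = 9945, payload = 1246 bytes
Segment 4: SEQ = 11191, payload = 1336 bytes
Segment 5: SEQ = 12527, payload = 1334 bytes
SEQ of segment 5 = 8954 + 468 + 523 + 1246 + 1336 = 12527

12527


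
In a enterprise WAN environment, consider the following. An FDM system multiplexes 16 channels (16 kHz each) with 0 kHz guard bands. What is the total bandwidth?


Given: 16 channels, 16 kHz each, guard = 0 kHz
Channel bandwidth = 16 * 16 = 256 kHz
Guard bands = 15 gaps * 0 kHz = 0 kHz
Total = 256 + 0 = 256 kHz

256


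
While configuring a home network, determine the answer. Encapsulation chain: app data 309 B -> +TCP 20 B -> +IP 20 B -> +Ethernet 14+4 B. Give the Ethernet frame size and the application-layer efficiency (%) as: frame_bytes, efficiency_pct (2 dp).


TCP segment = 309 + 20 = 329 B
IP packet = 329 + 20 = 349 B
Ethernet frame = 349 + 14 + 4 = 367 B
Efficiency = app / frame = 309 / 367 = 0.841962 = 84.1962% -> 84.20% (2 dp)

367, 84.20


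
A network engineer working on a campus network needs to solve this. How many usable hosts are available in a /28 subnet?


Given: subnet mask /28
Host bits = 32 - 28 = 4
Total addresses = 2^4 = 16
Usable hosts = 16 - 2 (network + broadcast) = 14

14


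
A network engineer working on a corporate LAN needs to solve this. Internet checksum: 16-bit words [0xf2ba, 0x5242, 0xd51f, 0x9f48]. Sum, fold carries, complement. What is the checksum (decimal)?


Given words: [0xf2ba, 0x5242, 0xd51f, 0x9f48]
Step 1: Sum all words
Raw sum = 62138 + 21058 + 54559 + 40776 = 178531
Step 2: Fold carry: (47459 + 2) = 47461
One's complement = ~47461 & 0xFFFF = 18074

18074


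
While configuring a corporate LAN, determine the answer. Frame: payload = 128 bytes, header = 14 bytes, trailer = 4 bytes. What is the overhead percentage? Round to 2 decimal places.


Given: payload = 128 B, header = 14 B, trailer = 4 B
Overhead bytes = header + trailer = 14 + 4 = 18
Total frame = payload + overhead = 128 + 18 = 146
Overhead % = 18 / 146 * 100 = 12.3288% -> 12.33% (2 dp)

12.33


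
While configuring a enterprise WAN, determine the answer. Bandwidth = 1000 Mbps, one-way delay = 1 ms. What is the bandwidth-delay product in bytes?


Given: bandwidth = 1000 Mbps, delay = 1 ms
BDP in bits = 1000 * 10^6 * 1 / 1000
BDP in bits = 1000000
BDP in bytes = 1000000 / 8 = 125000

125000


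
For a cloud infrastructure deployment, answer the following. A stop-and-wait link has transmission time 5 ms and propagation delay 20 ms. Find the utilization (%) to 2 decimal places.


Given: Ttrans = 5 ms, Tprop = 20 ms
RTT = 2 * Tprop = 2 * 20 = 40 ms
U = Ttrans / (Ttrans + RTT)
U = 5 / (5 + 40)
U = 5 / 45 = 0.111111
U% = 11.11%

11.11


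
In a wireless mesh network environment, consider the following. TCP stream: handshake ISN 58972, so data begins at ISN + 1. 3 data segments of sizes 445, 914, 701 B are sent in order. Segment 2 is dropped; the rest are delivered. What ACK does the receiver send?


SYN uses sequence number 58972; first data byte = ISN + 1 = 58973.
Segment 1: SEQ = 58973, len = 445 B, covers [58973, 59417]
Segment 2: SEQ = 59418, len = 914 B, covers [59418, 60331] [LOST]
Segment 3: SEQ = 60332, len = 701 B, covers [60332, 61032]
In-order data received: bytes [58973, 59417] (segments 1..1).
Segment 2 missing -> gap begins at byte 59418; later segments buffered out of order.
Cumulative ACK = next expected in-order byte = 58973 + 445 = 59418

59418


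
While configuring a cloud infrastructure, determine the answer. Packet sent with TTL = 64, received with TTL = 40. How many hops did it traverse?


Given: initial TTL = 64, received TTL = 40
Hops = initial TTL - received TTL
Hops = 64 - 40 = 24

24


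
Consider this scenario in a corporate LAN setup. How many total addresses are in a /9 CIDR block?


Given: CIDR prefix /9
Host bits = 32 - 9 = 23
Total addresses = 2^23 = 8388608

8388608


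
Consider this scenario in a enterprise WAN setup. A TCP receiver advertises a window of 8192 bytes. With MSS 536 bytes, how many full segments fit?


Given: RWND = 8192 bytes, MSS = 536 bytes
Full segments = floor(RWND / MSS)
Full segments = floor(8192 / 536)
Full segments = floor(15.2836) = 15

15


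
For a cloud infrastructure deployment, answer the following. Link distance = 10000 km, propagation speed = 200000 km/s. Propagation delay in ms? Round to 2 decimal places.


Given: distance = 10000 km, speed = 200000 km/s
Delay = distance / speed = 10000 / 200000 seconds
Delay in ms = 10000 * 1000 / 200000
Delay = 50.0000 ms
Rounded to 2 dp = 50.00 ms

50.00


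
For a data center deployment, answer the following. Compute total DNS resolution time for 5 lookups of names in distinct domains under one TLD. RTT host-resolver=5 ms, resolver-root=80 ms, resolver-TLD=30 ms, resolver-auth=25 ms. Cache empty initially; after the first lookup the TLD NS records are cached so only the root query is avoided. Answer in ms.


Lookup 1 (cold cache): local + root + TLD + auth = 5 + 80 + 30 + 25 = 140 ms
Lookups 2..5 (TLD NS cached -> skip root; new domain -> still ask TLD and auth): local + TLD + auth = 5 + 30 + 25 = 60 ms each
Remaining 4 lookups: 4 * 60 = 240 ms
Total = 140 + 240 = 380 ms

380


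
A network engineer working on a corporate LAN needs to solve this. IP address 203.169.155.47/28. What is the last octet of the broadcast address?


Given: IP = 203.169.155.47, prefix = /28
Host bits = 32 - 28 = 4
Network last octet = 47 AND mask = 32
Host part size = 2^4 - 1 = 15
Broadcast last octet = 32 OR 15 = 47

47


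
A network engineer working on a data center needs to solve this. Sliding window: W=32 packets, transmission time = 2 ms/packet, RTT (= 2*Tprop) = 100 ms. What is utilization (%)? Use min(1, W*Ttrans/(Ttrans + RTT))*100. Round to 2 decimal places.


Given: W = 32, Ttrans = 2 ms, RTT = 100 ms (= 2 * Tprop, Tprop = 50 ms)
Cycle time = Ttrans + RTT = 2 + 100 = 102 ms (first packet sent until its ACK returns)
W * Ttrans = 32 * 2 = 64 ms of sending per cycle
W * Ttrans / (Ttrans + RTT) = 64 / 102 = 0.627451
U = min(1, 0.627451) = 0.627451
U% = 62.75%

62.75


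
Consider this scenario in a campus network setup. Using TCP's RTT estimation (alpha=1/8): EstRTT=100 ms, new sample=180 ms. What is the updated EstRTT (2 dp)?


Given: EstRTT = 100 ms, SampleRTT = 180 ms, alpha = 1/8
New EstRTT = (1 - alpha) * EstRTT + alpha * SampleRTT
(7/8) * 100 = 87.5
(1/8) * 180 = 22.5
New EstRTT = 87.5 + 22.5 = 110 ms -> 110.00 ms (2 dp)

110.00


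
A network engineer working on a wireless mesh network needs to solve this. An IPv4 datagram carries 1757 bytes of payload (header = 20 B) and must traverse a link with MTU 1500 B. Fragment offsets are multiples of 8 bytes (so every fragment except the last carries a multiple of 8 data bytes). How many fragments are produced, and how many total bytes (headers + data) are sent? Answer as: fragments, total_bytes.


Max data per non-final fragment = floor((MTU - header)/8)*8 = floor((1500 - 20)/8)*8 = floor(1480/8)*8 = 1480 B
Final fragment needs no 8-byte alignment: it can carry up to MTU - header = 1480 B
Non-final fragments needed = ceil((payload - 1480) / 1480) = ceil(277/1480) = ceil(0.1872) = 1
Number of fragments = 1 + 1 = 2
Fragment sizes (data): 1 * 1480 B + 277 B (last, 277 <= 1480 OK)
Total bytes sent = payload + n_frags * header = 1757 + 2*20 = 1757 + 40 = 1797 B

2, 1797


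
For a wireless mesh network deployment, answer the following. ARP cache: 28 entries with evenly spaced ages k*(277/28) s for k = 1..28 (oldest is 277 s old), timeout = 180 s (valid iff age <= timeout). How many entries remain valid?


Ages are k * 277/28 s for k = 1..28 (spacing = 9.8929 s).
Entry k is valid iff k * 277/28 <= 180 iff k <= 28 * 180 / 277 = 18.1949
n_valid = floor(18.1949) = 18
(n_stale = 28 - 18 = 10)

18


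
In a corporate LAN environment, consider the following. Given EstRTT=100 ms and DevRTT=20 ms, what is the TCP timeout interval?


Given: EstRTT = 100 ms, DevRTT = 20 ms
Timeout = EstRTT + 4 * DevRTT
4 * DevRTT = 4 * 20 = 80
Timeout = 100 + 80 = 180 ms

180


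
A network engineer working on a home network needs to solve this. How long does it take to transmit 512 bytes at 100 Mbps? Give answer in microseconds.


Given: packet = 512 bytes, bandwidth = 100 Mbps
Packet in bits = 512 * 8 = 4096 bits
Bandwidth = 100 * 10^6 = 100000000 bps
Time = 4096 / 100000000 seconds
Time in us = 4096 * 10^6 / 100000000 = 40.96

40.96


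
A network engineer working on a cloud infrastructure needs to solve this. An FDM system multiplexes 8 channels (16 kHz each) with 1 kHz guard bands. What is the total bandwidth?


Given: 8 channels, 16 kHz each, guard = 1 kHz
Channel bandwidth = 8 * 16 = 128 kHz
Guard bands = 7 gaps * 1 kHz = 7 kHz
Total = 128 + 7 = 135 kHz

135


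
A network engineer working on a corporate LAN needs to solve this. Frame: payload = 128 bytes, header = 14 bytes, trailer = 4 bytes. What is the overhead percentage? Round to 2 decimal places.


Given: payload = 128 B, header = 14 B, trailer = 4 B
Overhead bytes = header + trailer = 14 + 4 = 18
Total frame = payload + overhead = 128 + 18 = 146
Overhead % = 18 / 146 * 100 = 12.3288% -> 12.33% (2 dp)

12.33


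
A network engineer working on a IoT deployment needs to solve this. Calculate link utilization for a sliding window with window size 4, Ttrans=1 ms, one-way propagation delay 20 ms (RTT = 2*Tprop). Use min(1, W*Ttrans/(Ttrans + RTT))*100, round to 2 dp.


Given: W = 4, Ttrans = 1 ms, RTT = 40 ms (= 2 * Tprop, Tprop = 20 ms)
Cycle time = Ttrans + RTT = 1 + 40 = 41 ms (first packet sent until its ACK returns)
W * Ttrans = 4 * 1 = 4 ms of sending per cycle
W * Ttrans / (Ttrans + RTT) = 4 / 41 = 0.097561
U = min(1, 0.097561) = 0.097561
U% = 9.76%

9.76


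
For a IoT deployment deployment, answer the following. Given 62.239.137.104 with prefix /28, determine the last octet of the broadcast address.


Given: IP = 62.239.137.104, prefix = /28
Host bits = 32 - 28 = 4
Network last octet = 104 AND mask = 96
Host part size = 2^4 - 1 = 15
Broadcast last octet = 96 OR 15 = 111

111


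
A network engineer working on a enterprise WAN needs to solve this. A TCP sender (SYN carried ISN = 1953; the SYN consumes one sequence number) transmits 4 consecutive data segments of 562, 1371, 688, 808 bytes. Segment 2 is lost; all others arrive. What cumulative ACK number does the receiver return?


SYN uses sequence number 1953; first data byte = ISN + 1 = 1954.
Segment 1: SEQ = 1954, len = 562 B, covers [1954, 2515]
Segment 2: SEQ = 2516, len = 1371 B, covers [2516, 3886] [LOST]
Segment 3: SEQ = 3887, len = 688 B, covers [3887, 4574]
Segment 4: SEQ = 4575, len = 808 B, covers [4575, 5382]
In-order data received: bytes [1954, 2515] (segments 1..1).
Segment 2 missing -> gap begins at byte 2516; later segments buffered out of order.
Cumulative ACK = next expected in-order byte = 1954 + 562 = 2516

2516


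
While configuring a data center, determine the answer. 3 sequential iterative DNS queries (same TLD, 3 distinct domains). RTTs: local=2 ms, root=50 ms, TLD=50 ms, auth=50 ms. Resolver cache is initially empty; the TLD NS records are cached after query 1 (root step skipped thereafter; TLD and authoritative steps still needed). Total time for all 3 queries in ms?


Lookup 1 (cold cache): local + root + TLD + auth = 2 + 50 + 50 + 50 = 152 ms
Lookups 2..3 (TLD NS cached -> skip root; new domain -> still ask TLD and auth): local + TLD + auth = 2 + 50 + 50 = 102 ms each
Remaining 2 lookups: 2 * 102 = 204 ms
Total = 152 + 204 = 356 ms

356


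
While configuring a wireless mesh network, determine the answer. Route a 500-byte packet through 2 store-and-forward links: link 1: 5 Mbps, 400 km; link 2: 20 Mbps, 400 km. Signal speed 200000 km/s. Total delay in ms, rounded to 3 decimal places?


Packet = 500 bytes = 4000 bits. Store-and-forward: sum (t_trans + t_prop) per link.
Link 1: t_trans = 4000/(5*10^6) s = 0.8000 ms; t_prop = 400/200000 s = 2.0000 ms; subtotal = 2.8000 ms
Link 2: t_trans = 4000/(20*10^6) s = 0.2000 ms; t_prop = 400/200000 s = 2.0000 ms; subtotal = 2.2000 ms
End-to-end = 2.8000 + 2.2000 = 5.0000 ms -> 5.000 ms (3 dp)

5.000


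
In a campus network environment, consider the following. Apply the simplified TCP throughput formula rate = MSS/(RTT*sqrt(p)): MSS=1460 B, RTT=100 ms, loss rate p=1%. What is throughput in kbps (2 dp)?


Given: MSS = 1460 bytes, RTT = 100 ms, loss = 1%
RTT in seconds = 100 / 1000 = 0.1
Loss rate = 1% = 0.01
sqrt(loss) = sqrt(0.01) = 0.1
Throughput (bytes/s) = 1460 / (0.1 * 0.1) = 146000.0000
Throughput (kbps) = 146000.0000 * 8 / 1000 = 1168.000000 -> 1168.00 kbps (2 dp)

1168.00


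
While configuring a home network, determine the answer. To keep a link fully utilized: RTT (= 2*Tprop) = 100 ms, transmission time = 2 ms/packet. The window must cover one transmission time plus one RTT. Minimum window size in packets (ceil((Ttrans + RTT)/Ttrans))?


Given: Ttrans = 2 ms, RTT = 100 ms (= 2 * Tprop, Tprop = 50 ms)
Time until first ACK returns = Ttrans + RTT = 2 + 100 = 102 ms
Need W * Ttrans >= Ttrans + RTT  ->  W >= (Ttrans + RTT) / Ttrans
(Ttrans + RTT) / Ttrans = 102 / 2 = 51
W_min = ceil(51) = 51

51


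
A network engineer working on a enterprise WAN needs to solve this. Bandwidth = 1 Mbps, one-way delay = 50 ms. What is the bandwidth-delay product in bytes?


Given: bandwidth = 1 Mbps, delay = 50 ms
BDP in bits = 1 * 10^6 * 50 / 1000
BDP in bits = 50000
BDP in bytes = 50000 / 8 = 6250

6250


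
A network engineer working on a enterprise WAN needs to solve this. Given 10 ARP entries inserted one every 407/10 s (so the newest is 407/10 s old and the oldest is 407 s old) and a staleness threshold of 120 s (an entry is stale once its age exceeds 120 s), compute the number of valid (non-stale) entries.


Ages are k * 407/10 s for k = 1..10 (spacing = 40.7000 s).
Entry k is valid iff k * 407/10 <= 120 iff k <= 10 * 120 / 407 = 2.9484
n_valid = floor(2.9484) = 2
(n_stale = 10 - 2 = 8)

2


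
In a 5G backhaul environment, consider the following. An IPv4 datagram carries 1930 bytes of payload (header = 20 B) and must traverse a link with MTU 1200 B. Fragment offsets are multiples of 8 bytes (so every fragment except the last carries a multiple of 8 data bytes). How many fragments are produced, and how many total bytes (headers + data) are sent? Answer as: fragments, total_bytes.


Max data per non-final fragment = floor((MTU - header)/8)*8 = floor((1200 - 20)/8)*8 = floor(1180/8)*8 = 1176 B
Final fragment needs no 8-byte alignment: it can carry up to MTU - header = 1180 B
Non-final fragments needed = ceil((payload - 1180) / 1176) = ceil(750/1176) = ceil(0.6378) = 1
Number of fragments = 1 + 1 = 2
Fragment sizes (data): 1 * 1176 B + 754 B (last, 754 <= 1180 OK)
Total bytes sent = payload + n_frags * header = 1930 + 2*20 = 1930 + 40 = 1970 B

2, 1970


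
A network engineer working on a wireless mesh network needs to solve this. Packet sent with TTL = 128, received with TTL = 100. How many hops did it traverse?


Given: initial TTL = 128, received TTL = 100
Hops = initial TTL - received TTL
Hops = 128 - 100 = 28

28


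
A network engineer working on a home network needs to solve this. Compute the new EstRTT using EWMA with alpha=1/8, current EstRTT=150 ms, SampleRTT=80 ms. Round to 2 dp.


Given: EstRTT = 150 ms, SampleRTT = 80 ms, alpha = 1/8
New EstRTT = (1 - alpha) * EstRTT + alpha * SampleRTT
(7/8) * 150 = 131.25
(1/8) * 80 = 10
New EstRTT = 131.25 + 10 = 141.25 ms -> 141.25 ms (2 dp)

141.25


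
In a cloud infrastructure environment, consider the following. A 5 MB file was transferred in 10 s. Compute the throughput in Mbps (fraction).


Given: file = 5 MB, time = 10 s
File in Mb = 5 * 8 = 40 Mb
Throughput = 40 / 10 Mbps
Throughput = 4 Mbps

4


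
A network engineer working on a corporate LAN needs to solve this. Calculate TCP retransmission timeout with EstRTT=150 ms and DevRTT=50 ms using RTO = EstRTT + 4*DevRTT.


Given: EstRTT = 150 ms, DevRTT = 50 ms
Timeout = EstRTT + 4 * DevRTT
4 * DevRTT = 4 * 50 = 200
Timeout = 150 + 200 = 350 ms

350


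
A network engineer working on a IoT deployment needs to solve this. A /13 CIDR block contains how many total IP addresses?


Given: CIDR prefix /13
Host bits = 32 - 13 = 19
Total addresses = 2^19 = 524288

524288


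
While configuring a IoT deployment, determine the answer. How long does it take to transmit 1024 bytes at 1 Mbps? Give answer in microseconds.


Given: packet = 1024 bytes, bandwidth = 1 Mbps
Packet in bits = 1024 * 8 = 8192 bits
Bandwidth = 1 * 10^6 = 1000000 bps
Time = 8192 / 1000000 seconds
Time in us = 8192 * 10^6 / 1000000 = 8192

8192


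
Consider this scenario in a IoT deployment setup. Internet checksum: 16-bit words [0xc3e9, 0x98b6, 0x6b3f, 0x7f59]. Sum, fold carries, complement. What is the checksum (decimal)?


Given words: [0xc3e9, 0x98b6, 0x6b3f, 0x7f59]
Step 1: Sum all words
Raw sum = 50153 + 39094 + 27455 + 32601 = 149303
Step 2: Fold carry: (18231 + 2) = 18233
One's complement = ~18233 & 0xFFFF = 47302

47302


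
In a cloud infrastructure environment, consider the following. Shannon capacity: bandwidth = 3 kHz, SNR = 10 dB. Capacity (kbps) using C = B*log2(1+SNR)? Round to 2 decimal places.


Given: B = 3 kHz, SNR = 10 dB
SNR linear = 10^(10/10) = 10
1 + SNR = 11
log2(11) = 3.4594316186
C = 3 * 1000 * 3.4594316186 = 10378.2949 bps
C = 10.378295 kbps -> 10.38 kbps (2 dp)

10.38


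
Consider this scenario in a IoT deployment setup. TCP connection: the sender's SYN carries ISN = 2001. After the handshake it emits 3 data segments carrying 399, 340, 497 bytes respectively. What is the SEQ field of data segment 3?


The SYN occupies sequence number ISN = 2001, so the first data byte is ISN + 1 = 2002.
SEQ of data segment i = (ISN + 1) + sum of payload sizes of segments 1..i-1.
Segment 1: SEQ = 2002, payload = 399 bytes
Segment 2: SEQ = 2401, payload = 340 bytes
Segment 3: SEQ = 2741, payload = 497 bytes
SEQ of segment 3 = 2002 + 399 + 340 = 2741

2741


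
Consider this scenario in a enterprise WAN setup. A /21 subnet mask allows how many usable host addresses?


Given: subnet mask /21
Host bits = 32 - 21 = 11
Total addresses = 2^11 = 2048
Usable hosts = 2048 - 2 (network + broadcast) = 2046

2046


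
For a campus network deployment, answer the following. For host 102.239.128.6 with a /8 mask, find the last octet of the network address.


Given: IP = 102.239.128.6, prefix = /8
Subnet mask = 255.0.0.0
Last octet of IP: 6
Last octet of mask: 0
Network last octet = 6 AND 0 = 0

0


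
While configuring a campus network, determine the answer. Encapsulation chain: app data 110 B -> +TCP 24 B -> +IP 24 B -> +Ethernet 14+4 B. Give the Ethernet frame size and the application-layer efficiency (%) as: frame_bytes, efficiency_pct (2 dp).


TCP segment = 110 + 24 = 134 B
IP packet = 134 + 24 = 158 B
Ethernet frame = 158 + 14 + 4 = 176 B
Efficiency = app / frame = 110 / 176 = 0.625000 = 62.5000% -> 62.50% (2 dp)

176, 62.50


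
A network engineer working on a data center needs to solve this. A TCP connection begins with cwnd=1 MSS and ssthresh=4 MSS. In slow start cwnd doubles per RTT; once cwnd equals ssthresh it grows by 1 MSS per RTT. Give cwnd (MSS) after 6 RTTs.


RTT 0: cwnd = 1 MSS (initial)
RTT 1: cwnd = 2 MSS (slow start, doubled)
RTT 2: cwnd = 4 MSS (slow start, doubled)
RTT 3: cwnd = 5 MSS (congestion avoidance, +1)
RTT 4: cwnd = 6 MSS (congestion avoidance, +1)
RTT 5: cwnd = 7 MSS (congestion avoidance, +1)
RTT 6: cwnd = 8 MSS (congestion avoidance, +1)

8


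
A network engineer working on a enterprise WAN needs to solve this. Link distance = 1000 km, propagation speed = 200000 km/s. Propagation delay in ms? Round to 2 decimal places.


Given: distance = 1000 km, speed = 200000 km/s
Delay = distance / speed = 1000 / 200000 seconds
Delay in ms = 1000 * 1000 / 200000
Delay = 5.0000 ms
Rounded to 2 dp = 5.00 ms

5.00


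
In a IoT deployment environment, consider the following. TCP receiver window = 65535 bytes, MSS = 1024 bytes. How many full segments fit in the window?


Given: RWND = 65535 bytes, MSS = 1024 bytes
Full segments = floor(RWND / MSS)
Full segments = floor(65535 / 1024)
Full segments = floor(63.999) = 63

63


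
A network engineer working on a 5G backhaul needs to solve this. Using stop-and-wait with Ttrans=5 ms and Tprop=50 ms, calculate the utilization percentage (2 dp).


Given: Ttrans = 5 ms, Tprop = 50 ms
RTT = 2 * Tprop = 2 * 50 = 100 ms
U = Ttrans / (Ttrans + RTT)
U = 5 / (5 + 100)
U = 5 / 105 = 0.047619
U% = 4.76%

4.76


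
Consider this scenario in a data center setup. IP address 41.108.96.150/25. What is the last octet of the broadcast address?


Given: IP = 41.108.96.150, prefix = /25
Host bits = 32 - 25 = 7
Network last octet = 150 AND mask = 128
Host part size = 2^7 - 1 = 127
Broadcast last octet = 128 OR 127 = 255

255


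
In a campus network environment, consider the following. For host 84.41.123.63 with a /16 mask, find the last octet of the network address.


Given: IP = 84.41.123.63, prefix = /16
Subnet mask = 255.255.0.0
Last octet of IP: 63
Last octet of mask: 0
Network last octet = 63 AND 0 = 0

0


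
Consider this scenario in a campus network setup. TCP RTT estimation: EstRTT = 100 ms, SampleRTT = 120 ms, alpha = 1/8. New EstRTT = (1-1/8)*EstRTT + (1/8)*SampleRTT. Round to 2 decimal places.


Given: EstRTT = 100 ms, SampleRTT = 120 ms, alpha = 1/8
New EstRTT = (1 - alpha) * EstRTT + alpha * SampleRTT
(7/8) * 100 = 87.5
(1/8) * 120 = 15
New EstRTT = 87.5 + 15 = 102.5 ms -> 102.50 ms (2 dp)

102.50


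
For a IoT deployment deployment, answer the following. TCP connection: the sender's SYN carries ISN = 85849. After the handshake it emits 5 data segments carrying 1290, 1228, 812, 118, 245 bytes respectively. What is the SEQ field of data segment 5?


The SYN occupies sequence number ISN = 85849, so the first data byte is ISN + 1 = 85850.
SEQ of data segment i = (ISN + 1) + sum of payload sizes of segments 1..i-1.
Segment 1: SEQ = 85850, payload = 1290 bytes
Segment 2: SEQ = 87140, payload = 1228 bytes
Segment 3: SEQ = 88368, payload = 812 bytes
Segment 4: SEQ = 89180, payload = 118 bytes
Segment 5: SEQ = 89298, payload = 245 bytes
SEQ of segment 5 = 85850 + 1290 + 1228 + 812 + 118 = 89298

89298


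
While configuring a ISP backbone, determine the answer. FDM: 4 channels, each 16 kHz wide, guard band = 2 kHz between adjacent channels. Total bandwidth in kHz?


Given: 4 channels, 16 kHz each, guard = 2 kHz
Channel bandwidth = 4 * 16 = 64 kHz
Guard bands = 3 gaps * 2 kHz = 6 kHz
Total = 64 + 6 = 70 kHz

70


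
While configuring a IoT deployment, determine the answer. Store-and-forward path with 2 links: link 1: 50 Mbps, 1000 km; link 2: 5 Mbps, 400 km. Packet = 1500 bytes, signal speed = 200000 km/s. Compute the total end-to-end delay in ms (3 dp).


Packet = 1500 bytes = 12000 bits. Store-and-forward: sum (t_trans + t_prop) per link.
Link 1: t_trans = 12000/(50*10^6) s = 0.2400 ms; t_prop = 1000/200000 s = 5.0000 ms; subtotal = 5.2400 ms
Link 2: t_trans = 12000/(5*10^6) s = 2.4000 ms; t_prop = 400/200000 s = 2.0000 ms; subtotal = 4.4000 ms
End-to-end = 5.2400 + 4.4000 = 9.6400 ms -> 9.640 ms (3 dp)

9.640


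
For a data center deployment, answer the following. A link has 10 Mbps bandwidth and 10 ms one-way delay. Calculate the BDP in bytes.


Given: bandwidth = 10 Mbps, delay = 10 ms
BDP in bits = 10 * 10^6 * 10 / 1000
BDP in bits = 100000
BDP in bytes = 100000 / 8 = 12500

12500


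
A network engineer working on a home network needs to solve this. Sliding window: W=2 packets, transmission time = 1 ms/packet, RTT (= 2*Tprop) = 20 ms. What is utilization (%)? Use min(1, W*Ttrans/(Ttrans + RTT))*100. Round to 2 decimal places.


Given: W = 2, Ttrans = 1 ms, RTT = 20 ms (= 2 * Tprop, Tprop = 10 ms)
Cycle time = Ttrans + RTT = 1 + 20 = 21 ms (first packet sent until its ACK returns)
W * Ttrans = 2 * 1 = 2 ms of sending per cycle
W * Ttrans / (Ttrans + RTT) = 2 / 21 = 0.095238
U = min(1, 0.095238) = 0.095238
U% = 9.52%

9.52


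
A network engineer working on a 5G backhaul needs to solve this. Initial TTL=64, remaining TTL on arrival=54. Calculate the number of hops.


Given: initial TTL = 64, received TTL = 54
Hops = initial TTL - received TTL
Hops = 64 - 54 = 10

10


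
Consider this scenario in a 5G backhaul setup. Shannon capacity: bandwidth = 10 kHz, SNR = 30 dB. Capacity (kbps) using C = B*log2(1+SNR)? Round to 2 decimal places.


Given: B = 10 kHz, SNR = 30 dB
SNR linear = 10^(30/10) = 1000
1 + SNR = 1001
log2(1001) = 9.9672262588
C = 10 * 1000 * 9.9672262588 = 99672.2626 bps
C = 99.672263 kbps -> 99.67 kbps (2 dp)

99.67


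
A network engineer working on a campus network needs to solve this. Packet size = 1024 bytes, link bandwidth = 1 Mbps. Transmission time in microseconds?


Given: packet = 1024 bytes, bandwidth = 1 Mbps
Packet in bits = 1024 * 8 = 8192 bits
Bandwidth = 1 * 10^6 = 1000000 bps
Time = 8192 / 1000000 seconds
Time in us = 8192 * 10^6 / 1000000 = 8192

8192


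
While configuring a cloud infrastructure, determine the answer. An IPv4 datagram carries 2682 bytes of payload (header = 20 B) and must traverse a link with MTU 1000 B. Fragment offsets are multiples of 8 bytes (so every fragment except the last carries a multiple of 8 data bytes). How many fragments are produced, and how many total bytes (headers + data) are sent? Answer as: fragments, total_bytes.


Max data per non-final fragment = floor((MTU - header)/8)*8 = floor((1000 - 20)/8)*8 = floor(980/8)*8 = 976 B
Final fragment needs no 8-byte alignment: it can carry up to MTU - header = 980 B
Non-final fragments needed = ceil((payload - 980) / 976) = ceil(1702/976) = ceil(1.7439) = 2
Number of fragments = 2 + 1 = 3
Fragment sizes (data): 2 * 976 B + 730 B (last, 730 <= 980 OK)
Total bytes sent = payload + n_frags * header = 2682 + 3*20 = 2682 + 60 = 2742 B

3, 2742


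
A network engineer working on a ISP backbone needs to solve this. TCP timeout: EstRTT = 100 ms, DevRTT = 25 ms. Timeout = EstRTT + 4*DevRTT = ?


Given: EstRTT = 100 ms, DevRTT = 25 ms
Timeout = EstRTT + 4 * DevRTT
4 * DevRTT = 4 * 25 = 100
Timeout = 100 + 100 = 200 ms

200


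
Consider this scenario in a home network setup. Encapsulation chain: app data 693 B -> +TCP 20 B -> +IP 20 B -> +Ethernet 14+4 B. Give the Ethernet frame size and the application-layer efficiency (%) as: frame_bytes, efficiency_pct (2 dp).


TCP segment = 693 + 20 = 713 B
IP packet = 713 + 20 = 733 B
Ethernet frame = 733 + 14 + 4 = 751 B
Efficiency = app / frame = 693 / 751 = 0.922770 = 92.2770% -> 92.28% (2 dp)

751, 92.28


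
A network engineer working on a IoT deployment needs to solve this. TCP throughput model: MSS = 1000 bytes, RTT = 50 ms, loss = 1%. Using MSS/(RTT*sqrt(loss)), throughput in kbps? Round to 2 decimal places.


Given: MSS = 1000 bytes, RTT = 50 ms, loss = 1%
RTT in seconds = 50 / 1000 = 0.05
Loss rate = 1% = 0.01
sqrt(loss) = sqrt(0.01) = 0.1
Throughput (bytes/s) = 1000 / (0.05 * 0.1) = 200000.0000
Throughput (kbps) = 200000.0000 * 8 / 1000 = 1600.000000 -> 1600.00 kbps (2 dp)

1600.00


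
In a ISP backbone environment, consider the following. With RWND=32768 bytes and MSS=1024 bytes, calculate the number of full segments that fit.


Given: RWND = 32768 bytes, MSS = 1024 bytes
Full segments = floor(RWND / MSS)
Full segments = floor(32768 / 1024)
Full segments = floor(32.0) = 32

32
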